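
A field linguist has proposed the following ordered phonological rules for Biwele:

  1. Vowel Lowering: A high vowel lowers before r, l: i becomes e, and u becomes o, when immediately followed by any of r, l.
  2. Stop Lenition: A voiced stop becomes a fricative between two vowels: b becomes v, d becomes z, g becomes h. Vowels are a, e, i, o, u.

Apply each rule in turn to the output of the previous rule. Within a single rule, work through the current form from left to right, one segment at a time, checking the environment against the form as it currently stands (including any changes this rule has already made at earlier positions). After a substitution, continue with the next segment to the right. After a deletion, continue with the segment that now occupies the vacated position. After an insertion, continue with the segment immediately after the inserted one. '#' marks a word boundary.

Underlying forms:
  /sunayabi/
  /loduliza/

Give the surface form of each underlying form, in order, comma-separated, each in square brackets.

/sunayabi/:
  1 Vowel Lowering: no change — [sunayabi]
  2 Stop Lenition: [sunayabi] → [sunayavi]
/loduliza/:
  1 Vowel Lowering: [loduliza] → [lodoliza]
  2 Stop Lenition: [lodoliza] → [lozoliza]

[sunayavi], [lozoliza]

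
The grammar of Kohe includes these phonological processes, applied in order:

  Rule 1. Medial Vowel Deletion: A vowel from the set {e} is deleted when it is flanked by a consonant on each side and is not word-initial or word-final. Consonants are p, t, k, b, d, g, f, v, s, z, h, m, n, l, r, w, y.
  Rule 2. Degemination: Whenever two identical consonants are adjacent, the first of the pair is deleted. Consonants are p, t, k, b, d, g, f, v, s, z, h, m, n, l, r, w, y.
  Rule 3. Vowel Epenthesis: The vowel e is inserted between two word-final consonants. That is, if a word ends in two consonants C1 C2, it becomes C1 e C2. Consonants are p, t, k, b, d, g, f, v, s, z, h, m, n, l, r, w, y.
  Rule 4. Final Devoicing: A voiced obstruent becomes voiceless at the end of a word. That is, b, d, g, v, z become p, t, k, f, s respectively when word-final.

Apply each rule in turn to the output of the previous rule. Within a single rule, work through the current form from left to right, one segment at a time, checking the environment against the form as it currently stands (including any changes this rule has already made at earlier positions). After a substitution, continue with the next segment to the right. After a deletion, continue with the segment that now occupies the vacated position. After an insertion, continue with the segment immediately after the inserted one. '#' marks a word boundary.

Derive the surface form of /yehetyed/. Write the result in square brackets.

[yhtyet]

Rule 1 Medial Vowel Deletion: [yehetyed] → [yhtyd]
Rule 2 Degemination: no change — [yhtyd]
Rule 3 Vowel Epenthesis: [yhtyd] → [yhtyed]
Rule 4 Final Devoicing: [yhtyed] → [yhtyet]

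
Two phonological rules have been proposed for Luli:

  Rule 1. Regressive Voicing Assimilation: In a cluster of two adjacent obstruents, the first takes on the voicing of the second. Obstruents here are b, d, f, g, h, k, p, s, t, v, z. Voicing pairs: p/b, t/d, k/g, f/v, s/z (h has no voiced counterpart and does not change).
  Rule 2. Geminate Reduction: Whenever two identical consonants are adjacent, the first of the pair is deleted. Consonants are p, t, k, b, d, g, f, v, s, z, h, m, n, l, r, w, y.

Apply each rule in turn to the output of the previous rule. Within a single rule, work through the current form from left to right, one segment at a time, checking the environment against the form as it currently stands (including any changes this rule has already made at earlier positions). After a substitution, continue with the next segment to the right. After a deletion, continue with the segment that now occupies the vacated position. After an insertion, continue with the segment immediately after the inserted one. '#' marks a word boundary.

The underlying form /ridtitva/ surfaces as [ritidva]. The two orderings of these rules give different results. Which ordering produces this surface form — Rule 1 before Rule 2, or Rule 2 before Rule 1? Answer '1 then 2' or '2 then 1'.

Order 1 then 2:
  1 Regressive Voicing Assimilation: [ridtitva] → [rittidva]
  2 Geminate Reduction: [rittidva] → [ritidva]
  result: [ritidva]
Order 2 then 1:
  2 Geminate Reduction: no change — [ridtitva]
  1 Regressive Voicing Assimilation: [ridtitva] → [rittidva]
  result: [rittidva]

1 then 2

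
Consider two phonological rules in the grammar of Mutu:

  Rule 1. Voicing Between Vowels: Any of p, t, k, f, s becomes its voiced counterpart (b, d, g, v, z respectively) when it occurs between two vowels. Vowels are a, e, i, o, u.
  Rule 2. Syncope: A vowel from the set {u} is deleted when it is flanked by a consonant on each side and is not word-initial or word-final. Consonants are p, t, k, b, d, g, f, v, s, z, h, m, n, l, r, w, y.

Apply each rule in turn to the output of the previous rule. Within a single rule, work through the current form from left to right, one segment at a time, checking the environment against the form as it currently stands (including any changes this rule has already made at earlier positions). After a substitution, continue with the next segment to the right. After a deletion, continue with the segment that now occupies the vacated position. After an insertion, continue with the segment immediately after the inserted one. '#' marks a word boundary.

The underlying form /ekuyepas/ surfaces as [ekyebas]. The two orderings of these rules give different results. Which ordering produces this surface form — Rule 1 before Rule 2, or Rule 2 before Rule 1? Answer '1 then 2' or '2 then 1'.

Order 1 then 2:
  1 Voicing Between Vowels: [ekuyepas] → [eguyebas]
  2 Syncope: [eguyebas] → [egyebas]
  result: [egyebas]
Order 2 then 1:
  2 Syncope: [ekuyepas] → [ekyepas]
  1 Voicing Between Vowels: [ekyepas] → [ekyebas]
  result: [ekyebas]

2 then 1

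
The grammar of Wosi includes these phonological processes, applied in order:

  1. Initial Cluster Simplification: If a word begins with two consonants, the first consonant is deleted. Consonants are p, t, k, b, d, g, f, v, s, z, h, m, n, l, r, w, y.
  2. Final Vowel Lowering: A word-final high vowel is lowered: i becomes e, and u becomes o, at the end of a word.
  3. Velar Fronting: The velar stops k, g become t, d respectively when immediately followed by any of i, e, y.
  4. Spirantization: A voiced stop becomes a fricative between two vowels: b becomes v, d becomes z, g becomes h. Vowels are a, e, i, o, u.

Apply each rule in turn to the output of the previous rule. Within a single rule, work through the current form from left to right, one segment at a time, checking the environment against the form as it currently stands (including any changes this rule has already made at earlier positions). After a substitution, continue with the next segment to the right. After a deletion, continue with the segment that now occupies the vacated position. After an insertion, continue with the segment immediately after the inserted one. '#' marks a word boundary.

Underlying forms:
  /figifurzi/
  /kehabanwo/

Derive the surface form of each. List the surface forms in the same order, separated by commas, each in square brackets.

/figifurzi/:
  1 Initial Cluster Simplification: no change — [figifurzi]
  2 Final Vowel Lowering: [figifurzi] → [figifurze]
  3 Velar Fronting: [figifurze] → [fidifurze]
  4 Spirantization: [fidifurze] → [fizifurze]
/kehabanwo/:
  1 Initial Cluster Simplification: no change — [kehabanwo]
  2 Final Vowel Lowering: no change — [kehabanwo]
  3 Velar Fronting: [kehabanwo] → [tehabanwo]
  4 Spirantization: [tehabanwo] → [tehavanwo]

[fizifurze], [tehavanwo]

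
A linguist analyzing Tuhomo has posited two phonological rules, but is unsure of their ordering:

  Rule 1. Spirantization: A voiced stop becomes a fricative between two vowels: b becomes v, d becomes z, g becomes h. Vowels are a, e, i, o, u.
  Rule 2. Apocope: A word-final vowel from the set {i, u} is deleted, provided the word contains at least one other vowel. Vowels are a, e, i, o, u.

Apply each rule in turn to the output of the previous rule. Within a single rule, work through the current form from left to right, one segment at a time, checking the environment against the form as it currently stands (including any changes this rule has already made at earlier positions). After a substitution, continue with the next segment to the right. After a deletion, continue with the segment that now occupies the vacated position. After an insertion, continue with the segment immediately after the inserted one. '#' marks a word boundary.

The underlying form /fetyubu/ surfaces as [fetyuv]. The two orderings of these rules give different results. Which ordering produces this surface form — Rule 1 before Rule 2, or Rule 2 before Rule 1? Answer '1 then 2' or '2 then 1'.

Order 1 then 2:
  1 Spirantization: [fetyubu] → [fetyuvu]
  2 Apocope: [fetyuvu] → [fetyuv]
  result: [fetyuv]
Order 2 then 1:
  2 Apocope: [fetyubu] → [fetyub]
  1 Spirantization: no change — [fetyub]
  result: [fetyub]

1 then 2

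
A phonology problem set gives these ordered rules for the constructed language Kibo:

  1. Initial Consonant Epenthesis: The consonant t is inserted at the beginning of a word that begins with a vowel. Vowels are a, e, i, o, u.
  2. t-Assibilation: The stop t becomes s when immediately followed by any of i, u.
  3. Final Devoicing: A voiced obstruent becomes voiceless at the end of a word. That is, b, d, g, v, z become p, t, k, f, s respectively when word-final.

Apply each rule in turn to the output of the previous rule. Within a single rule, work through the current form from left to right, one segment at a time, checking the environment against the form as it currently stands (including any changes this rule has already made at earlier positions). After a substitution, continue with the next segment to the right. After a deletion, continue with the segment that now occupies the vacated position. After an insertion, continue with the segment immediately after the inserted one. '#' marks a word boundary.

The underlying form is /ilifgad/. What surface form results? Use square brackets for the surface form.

1 Initial Consonant Epenthesis: [ilifgad] → [tilifgad]
2 t-Assibilation: [tilifgad] → [silifgad]
3 Final Devoicing: [silifgad] → [silifgat]

[silifgat]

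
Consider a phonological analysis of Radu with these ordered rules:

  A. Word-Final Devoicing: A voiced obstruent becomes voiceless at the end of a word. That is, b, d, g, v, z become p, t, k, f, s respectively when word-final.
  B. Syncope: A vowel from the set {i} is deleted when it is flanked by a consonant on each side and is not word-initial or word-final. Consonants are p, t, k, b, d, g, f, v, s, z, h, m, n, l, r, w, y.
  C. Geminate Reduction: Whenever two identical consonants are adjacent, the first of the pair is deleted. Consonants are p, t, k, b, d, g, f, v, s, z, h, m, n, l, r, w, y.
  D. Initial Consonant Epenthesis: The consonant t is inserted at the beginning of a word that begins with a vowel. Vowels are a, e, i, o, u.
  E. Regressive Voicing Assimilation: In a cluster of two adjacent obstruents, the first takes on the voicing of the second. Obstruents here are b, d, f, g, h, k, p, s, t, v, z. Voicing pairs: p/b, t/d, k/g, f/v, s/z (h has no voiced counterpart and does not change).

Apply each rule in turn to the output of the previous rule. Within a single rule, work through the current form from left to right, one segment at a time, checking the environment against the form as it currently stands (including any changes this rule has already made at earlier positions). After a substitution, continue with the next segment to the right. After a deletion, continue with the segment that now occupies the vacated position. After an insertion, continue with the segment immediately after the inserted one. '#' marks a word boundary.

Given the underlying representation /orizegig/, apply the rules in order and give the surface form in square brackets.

A Word-Final Devoicing: [orizegig] → [orizegik]
B Syncope: [orizegik] → [orzegk]
C Geminate Reduction: no change — [orzegk]
D Initial Consonant Epenthesis: [orzegk] → [torzegk]
E Regressive Voicing Assimilation: [torzegk] → [torzekk]

[torzekk]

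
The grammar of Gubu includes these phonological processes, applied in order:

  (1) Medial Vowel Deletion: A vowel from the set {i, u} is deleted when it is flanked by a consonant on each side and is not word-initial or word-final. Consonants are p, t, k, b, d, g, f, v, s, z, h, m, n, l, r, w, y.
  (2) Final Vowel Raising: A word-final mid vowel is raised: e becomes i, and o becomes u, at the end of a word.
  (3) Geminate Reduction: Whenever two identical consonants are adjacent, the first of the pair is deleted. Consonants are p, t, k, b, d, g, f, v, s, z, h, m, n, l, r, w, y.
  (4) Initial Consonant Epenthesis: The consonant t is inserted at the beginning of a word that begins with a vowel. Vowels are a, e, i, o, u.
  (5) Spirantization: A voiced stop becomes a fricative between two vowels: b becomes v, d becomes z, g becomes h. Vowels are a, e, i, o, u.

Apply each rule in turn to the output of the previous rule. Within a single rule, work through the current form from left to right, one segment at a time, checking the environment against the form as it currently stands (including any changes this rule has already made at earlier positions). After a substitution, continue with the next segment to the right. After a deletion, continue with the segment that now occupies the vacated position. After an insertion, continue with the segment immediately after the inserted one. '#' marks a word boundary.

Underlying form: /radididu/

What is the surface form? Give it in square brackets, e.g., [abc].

[razu]

(1) Medial Vowel Deletion: [radididu] → [radddu]
(2) Final Vowel Raising: no change — [radddu]
(3) Geminate Reduction: [radddu] → [radu]
(4) Initial Consonant Epenthesis: no change — [radu]
(5) Spirantization: [radu] → [razu]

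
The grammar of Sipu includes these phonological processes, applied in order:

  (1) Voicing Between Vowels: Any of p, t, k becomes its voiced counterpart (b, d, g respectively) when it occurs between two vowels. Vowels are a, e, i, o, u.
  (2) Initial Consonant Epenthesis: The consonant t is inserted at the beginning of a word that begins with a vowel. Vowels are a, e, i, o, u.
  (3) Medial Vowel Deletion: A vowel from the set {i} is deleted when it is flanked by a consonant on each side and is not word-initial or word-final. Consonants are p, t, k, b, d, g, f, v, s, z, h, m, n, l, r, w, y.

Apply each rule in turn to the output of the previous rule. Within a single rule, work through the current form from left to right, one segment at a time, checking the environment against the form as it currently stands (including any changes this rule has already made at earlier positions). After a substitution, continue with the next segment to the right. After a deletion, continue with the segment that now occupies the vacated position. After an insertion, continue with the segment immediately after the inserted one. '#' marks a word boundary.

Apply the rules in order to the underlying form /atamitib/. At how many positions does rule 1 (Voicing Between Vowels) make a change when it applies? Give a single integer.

2

(1) Voicing Between Vowels: [atamitib] → [adamidib]
(2) Initial Consonant Epenthesis: [adamidib] → [tadamidib]
(3) Medial Vowel Deletion: [tadamidib] → [tadamdb]
Rule 1 changed 2 position(s).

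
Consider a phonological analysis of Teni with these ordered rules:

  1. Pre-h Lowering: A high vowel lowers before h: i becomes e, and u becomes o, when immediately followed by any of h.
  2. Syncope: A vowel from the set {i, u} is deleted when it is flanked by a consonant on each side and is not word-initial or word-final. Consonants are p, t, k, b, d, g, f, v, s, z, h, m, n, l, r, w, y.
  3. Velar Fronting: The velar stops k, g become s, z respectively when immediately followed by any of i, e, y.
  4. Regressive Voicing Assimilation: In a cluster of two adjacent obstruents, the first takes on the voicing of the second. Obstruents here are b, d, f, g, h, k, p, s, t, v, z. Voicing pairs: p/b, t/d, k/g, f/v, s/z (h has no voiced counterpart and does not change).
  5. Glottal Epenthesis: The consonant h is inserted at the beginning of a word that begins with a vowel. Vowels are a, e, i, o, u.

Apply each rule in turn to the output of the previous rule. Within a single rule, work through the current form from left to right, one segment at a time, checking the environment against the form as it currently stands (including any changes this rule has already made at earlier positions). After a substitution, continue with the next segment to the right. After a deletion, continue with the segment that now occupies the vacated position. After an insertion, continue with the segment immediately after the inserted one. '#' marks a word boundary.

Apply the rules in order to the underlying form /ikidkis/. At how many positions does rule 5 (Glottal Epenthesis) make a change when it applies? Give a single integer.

1

1 Pre-h Lowering: no change — [ikidkis]
2 Syncope: [ikidkis] → [ikdks]
3 Velar Fronting: no change — [ikdks]
4 Regressive Voicing Assimilation: [ikdks] → [igtks]
5 Glottal Epenthesis: [igtks] → [higtks]
Rule 5 changed 1 position(s).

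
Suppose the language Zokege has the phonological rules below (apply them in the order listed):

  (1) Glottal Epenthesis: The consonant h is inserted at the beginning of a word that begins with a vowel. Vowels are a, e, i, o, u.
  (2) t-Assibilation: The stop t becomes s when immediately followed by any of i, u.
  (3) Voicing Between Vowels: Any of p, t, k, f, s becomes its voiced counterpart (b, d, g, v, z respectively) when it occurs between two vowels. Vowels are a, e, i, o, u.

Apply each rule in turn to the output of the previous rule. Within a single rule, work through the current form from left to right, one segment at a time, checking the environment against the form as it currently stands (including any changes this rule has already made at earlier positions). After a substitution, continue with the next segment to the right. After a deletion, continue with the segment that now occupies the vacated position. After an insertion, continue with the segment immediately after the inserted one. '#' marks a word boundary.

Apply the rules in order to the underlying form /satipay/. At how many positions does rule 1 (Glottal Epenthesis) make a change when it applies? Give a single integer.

(1) Glottal Epenthesis: no change — [satipay]
(2) t-Assibilation: [satipay] → [sasipay]
(3) Voicing Between Vowels: [sasipay] → [sazibay]
Rule 1 changed 0 position(s).

0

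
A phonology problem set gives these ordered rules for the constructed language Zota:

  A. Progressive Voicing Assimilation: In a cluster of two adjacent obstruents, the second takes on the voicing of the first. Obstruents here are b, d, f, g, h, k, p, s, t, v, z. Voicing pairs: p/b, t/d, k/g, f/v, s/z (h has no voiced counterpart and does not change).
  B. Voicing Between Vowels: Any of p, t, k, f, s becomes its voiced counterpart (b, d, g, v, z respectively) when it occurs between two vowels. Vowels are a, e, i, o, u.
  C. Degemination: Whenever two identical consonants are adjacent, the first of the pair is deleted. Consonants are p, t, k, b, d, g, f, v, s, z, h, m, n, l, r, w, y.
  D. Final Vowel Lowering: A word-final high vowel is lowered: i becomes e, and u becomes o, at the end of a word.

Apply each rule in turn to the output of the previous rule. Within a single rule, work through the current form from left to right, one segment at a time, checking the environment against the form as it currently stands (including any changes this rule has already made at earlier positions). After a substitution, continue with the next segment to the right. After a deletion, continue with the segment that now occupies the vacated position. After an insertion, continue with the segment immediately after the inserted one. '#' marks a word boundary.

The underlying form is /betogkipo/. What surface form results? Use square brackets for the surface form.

A Progressive Voicing Assimilation: [betogkipo] → [betoggipo]
B Voicing Between Vowels: [betoggipo] → [bedoggibo]
C Degemination: [bedoggibo] → [bedogibo]
D Final Vowel Lowering: no change — [bedogibo]

[bedogibo]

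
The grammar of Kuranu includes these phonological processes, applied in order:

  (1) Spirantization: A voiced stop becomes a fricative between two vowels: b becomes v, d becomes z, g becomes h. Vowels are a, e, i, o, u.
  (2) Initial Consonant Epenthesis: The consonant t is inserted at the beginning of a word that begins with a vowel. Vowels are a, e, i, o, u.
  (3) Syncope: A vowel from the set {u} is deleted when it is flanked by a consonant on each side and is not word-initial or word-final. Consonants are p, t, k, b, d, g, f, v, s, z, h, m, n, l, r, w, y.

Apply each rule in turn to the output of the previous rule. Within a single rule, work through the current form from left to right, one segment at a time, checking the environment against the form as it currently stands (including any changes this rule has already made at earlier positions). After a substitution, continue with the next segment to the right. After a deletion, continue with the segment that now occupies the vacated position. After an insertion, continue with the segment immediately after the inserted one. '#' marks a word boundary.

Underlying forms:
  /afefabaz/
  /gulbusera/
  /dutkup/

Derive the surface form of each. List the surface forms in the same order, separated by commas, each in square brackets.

/afefabaz/:
  (1) Spirantization: [afefabaz] → [afefavaz]
  (2) Initial Consonant Epenthesis: [afefavaz] → [tafefavaz]
  (3) Syncope: no change — [tafefavaz]
/gulbusera/:
  (1) Spirantization: no change — [gulbusera]
  (2) Initial Consonant Epenthesis: no change — [gulbusera]
  (3) Syncope: [gulbusera] → [glbsera]
/dutkup/:
  (1) Spirantization: no change — [dutkup]
  (2) Initial Consonant Epenthesis: no change — [dutkup]
  (3) Syncope: [dutkup] → [dtkp]

[tafefavaz], [glbsera], [dtkp]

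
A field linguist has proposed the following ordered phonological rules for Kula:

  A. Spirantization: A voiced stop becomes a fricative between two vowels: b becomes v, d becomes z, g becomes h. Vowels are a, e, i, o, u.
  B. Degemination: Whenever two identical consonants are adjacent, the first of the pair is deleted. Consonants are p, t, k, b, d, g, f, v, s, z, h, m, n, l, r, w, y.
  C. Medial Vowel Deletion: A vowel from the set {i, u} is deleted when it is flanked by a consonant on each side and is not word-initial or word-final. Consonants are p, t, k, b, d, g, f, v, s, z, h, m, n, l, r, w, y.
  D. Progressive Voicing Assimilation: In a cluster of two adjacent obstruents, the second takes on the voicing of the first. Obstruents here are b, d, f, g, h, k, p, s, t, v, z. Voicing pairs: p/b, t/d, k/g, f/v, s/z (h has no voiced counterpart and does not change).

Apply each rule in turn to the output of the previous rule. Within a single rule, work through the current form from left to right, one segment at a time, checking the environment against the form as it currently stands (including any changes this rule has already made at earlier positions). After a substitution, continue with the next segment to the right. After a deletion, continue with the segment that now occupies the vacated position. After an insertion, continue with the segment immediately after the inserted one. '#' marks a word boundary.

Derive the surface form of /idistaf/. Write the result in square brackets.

A Spirantization: [idistaf] → [izistaf]
B Degemination: no change — [izistaf]
C Medial Vowel Deletion: [izistaf] → [izstaf]
D Progressive Voicing Assimilation: [izstaf] → [izzdaf]

[izzdaf]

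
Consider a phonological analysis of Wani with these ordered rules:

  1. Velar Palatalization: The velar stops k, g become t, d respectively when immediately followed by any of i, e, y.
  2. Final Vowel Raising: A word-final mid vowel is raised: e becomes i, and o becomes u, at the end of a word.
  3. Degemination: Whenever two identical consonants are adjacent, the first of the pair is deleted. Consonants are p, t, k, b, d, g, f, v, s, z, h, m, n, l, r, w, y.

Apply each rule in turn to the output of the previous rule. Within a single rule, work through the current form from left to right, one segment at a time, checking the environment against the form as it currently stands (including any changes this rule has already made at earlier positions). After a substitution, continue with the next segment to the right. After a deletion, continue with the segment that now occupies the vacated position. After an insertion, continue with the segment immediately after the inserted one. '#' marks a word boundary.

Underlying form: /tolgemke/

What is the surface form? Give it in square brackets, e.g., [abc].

[toldemti]

1 Velar Palatalization: [tolgemke] → [toldemte]
2 Final Vowel Raising: [toldemte] → [toldemti]
3 Degemination: no change — [toldemti]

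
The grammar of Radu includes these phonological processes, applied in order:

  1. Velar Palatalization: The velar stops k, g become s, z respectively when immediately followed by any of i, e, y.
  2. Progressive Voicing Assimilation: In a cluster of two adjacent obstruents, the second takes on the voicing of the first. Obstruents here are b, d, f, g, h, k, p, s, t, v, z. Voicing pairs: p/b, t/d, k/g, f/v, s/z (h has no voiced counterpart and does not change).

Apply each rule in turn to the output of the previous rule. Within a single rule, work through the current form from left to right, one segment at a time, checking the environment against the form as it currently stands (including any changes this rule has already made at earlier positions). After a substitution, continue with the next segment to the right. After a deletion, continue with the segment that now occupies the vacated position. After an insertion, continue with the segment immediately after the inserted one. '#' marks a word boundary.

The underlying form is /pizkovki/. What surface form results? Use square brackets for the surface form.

1 Velar Palatalization: [pizkovki] → [pizkovsi]
2 Progressive Voicing Assimilation: [pizkovsi] → [pizgovzi]

[pizgovzi]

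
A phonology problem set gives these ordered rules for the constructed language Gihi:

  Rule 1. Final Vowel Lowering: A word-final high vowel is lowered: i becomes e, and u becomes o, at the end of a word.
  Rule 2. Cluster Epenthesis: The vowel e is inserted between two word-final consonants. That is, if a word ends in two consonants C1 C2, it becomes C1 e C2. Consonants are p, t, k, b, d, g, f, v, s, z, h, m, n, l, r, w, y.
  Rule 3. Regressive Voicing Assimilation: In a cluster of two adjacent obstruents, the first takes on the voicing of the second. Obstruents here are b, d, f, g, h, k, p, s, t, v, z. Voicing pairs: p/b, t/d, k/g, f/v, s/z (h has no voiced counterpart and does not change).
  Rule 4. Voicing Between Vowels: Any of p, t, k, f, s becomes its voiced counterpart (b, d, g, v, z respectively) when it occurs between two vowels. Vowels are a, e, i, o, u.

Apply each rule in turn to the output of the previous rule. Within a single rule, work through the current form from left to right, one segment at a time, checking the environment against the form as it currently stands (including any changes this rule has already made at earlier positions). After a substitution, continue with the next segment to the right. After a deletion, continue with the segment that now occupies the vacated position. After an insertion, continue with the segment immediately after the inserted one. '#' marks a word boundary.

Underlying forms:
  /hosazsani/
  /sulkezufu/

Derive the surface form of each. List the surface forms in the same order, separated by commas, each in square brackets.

[hozassane], [sulkezuvo]

/hosazsani/:
  Rule 1 Final Vowel Lowering: [hosazsani] → [hosazsane]
  Rule 2 Cluster Epenthesis: no change — [hosazsane]
  Rule 3 Regressive Voicing Assimilation: [hosazsane] → [hosassane]
  Rule 4 Voicing Between Vowels: [hosassane] → [hozassane]
/sulkezufu/:
  Rule 1 Final Vowel Lowering: [sulkezufu] → [sulkezufo]
  Rule 2 Cluster Epenthesis: no change — [sulkezufo]
  Rule 3 Regressive Voicing Assimilation: no change — [sulkezufo]
  Rule 4 Voicing Between Vowels: [sulkezufo] → [sulkezuvo]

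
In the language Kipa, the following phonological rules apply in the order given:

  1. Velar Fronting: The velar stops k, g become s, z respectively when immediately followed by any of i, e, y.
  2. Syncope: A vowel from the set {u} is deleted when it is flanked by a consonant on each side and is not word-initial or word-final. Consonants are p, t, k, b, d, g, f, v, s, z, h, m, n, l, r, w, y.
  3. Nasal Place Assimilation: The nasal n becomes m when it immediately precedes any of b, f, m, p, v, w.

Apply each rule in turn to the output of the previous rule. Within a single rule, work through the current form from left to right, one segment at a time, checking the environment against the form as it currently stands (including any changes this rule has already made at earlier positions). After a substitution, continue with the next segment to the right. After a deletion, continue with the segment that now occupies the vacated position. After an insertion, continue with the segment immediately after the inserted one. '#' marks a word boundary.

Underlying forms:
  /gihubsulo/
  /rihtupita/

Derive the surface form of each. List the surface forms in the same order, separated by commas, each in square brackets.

/gihubsulo/:
  1 Velar Fronting: [gihubsulo] → [zihubsulo]
  2 Syncope: [zihubsulo] → [zihbslo]
  3 Nasal Place Assimilation: no change — [zihbslo]
/rihtupita/:
  1 Velar Fronting: no change — [rihtupita]
  2 Syncope: [rihtupita] → [rihtpita]
  3 Nasal Place Assimilation: no change — [rihtpita]

[zihbslo], [rihtpita]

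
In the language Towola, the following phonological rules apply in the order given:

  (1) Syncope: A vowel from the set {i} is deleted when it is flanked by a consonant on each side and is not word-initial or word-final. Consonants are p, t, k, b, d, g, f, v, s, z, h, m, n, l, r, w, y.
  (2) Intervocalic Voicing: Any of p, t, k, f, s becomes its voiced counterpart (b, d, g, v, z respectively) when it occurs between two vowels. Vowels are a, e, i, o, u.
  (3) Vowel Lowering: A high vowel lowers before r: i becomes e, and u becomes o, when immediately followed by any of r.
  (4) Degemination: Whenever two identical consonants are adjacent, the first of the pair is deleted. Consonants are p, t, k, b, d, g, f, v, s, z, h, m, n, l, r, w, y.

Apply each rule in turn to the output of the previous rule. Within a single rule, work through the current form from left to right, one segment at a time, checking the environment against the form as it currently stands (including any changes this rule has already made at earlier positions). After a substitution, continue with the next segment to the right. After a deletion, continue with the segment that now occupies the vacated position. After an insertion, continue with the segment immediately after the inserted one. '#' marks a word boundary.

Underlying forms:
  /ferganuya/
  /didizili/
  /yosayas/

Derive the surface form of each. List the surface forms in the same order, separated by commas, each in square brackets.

[ferganuya], [dzli], [yozayas]

/ferganuya/:
  (1) Syncope: no change — [ferganuya]
  (2) Intervocalic Voicing: no change — [ferganuya]
  (3) Vowel Lowering: no change — [ferganuya]
  (4) Degemination: no change — [ferganuya]
/didizili/:
  (1) Syncope: [didizili] → [ddzli]
  (2) Intervocalic Voicing: no change — [ddzli]
  (3) Vowel Lowering: no change — [ddzli]
  (4) Degemination: [ddzli] → [dzli]
/yosayas/:
  (1) Syncope: no change — [yosayas]
  (2) Intervocalic Voicing: [yosayas] → [yozayas]
  (3) Vowel Lowering: no change — [yozayas]
  (4) Degemination: no change — [yozayas]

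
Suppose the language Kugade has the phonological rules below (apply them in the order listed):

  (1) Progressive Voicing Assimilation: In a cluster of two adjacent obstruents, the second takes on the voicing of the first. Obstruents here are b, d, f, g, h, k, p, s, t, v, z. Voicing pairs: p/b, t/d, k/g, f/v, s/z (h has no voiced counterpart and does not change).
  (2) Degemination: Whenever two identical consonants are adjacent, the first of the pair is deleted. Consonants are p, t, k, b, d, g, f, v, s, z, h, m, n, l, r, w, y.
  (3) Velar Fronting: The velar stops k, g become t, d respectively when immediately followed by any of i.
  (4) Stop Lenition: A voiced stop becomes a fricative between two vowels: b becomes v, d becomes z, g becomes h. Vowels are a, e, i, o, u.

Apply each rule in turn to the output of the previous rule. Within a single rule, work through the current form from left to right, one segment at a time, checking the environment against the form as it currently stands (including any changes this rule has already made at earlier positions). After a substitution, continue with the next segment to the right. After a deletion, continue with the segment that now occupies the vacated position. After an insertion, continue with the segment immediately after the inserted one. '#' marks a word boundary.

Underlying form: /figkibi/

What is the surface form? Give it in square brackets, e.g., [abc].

[fizivi]

(1) Progressive Voicing Assimilation: [figkibi] → [figgibi]
(2) Degemination: [figgibi] → [figibi]
(3) Velar Fronting: [figibi] → [fidibi]
(4) Stop Lenition: [fidibi] → [fizivi]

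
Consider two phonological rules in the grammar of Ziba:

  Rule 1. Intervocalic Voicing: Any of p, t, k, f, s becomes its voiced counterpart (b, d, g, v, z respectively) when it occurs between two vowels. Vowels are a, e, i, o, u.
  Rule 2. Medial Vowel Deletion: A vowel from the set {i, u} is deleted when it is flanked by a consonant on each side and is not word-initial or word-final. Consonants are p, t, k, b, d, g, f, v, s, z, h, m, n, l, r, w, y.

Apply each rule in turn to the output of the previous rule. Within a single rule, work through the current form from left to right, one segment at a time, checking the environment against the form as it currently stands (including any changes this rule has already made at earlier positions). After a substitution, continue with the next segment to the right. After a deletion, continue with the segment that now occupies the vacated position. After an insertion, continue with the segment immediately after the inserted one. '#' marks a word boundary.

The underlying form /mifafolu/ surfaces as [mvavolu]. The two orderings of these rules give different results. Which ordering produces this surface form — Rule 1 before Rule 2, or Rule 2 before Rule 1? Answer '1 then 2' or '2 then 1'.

1 then 2

Order 1 then 2:
  1 Intervocalic Voicing: [mifafolu] → [mivavolu]
  2 Medial Vowel Deletion: [mivavolu] → [mvavolu]
  result: [mvavolu]
Order 2 then 1:
  2 Medial Vowel Deletion: [mifafolu] → [mfafolu]
  1 Intervocalic Voicing: [mfafolu] → [mfavolu]
  result: [mfavolu]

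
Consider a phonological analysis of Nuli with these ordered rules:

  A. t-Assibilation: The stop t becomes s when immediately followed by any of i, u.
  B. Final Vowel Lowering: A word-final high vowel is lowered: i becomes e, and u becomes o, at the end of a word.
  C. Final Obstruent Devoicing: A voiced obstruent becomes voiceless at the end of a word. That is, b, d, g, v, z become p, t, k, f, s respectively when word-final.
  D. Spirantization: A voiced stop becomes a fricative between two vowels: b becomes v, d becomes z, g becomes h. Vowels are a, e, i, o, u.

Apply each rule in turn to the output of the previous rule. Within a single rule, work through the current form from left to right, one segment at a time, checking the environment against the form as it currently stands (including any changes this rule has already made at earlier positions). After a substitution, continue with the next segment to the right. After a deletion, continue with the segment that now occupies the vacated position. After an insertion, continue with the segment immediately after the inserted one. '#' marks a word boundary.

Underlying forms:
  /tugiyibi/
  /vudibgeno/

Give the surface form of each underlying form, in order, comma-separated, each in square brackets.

[suhiyive], [vuzibgeno]

/tugiyibi/:
  A t-Assibilation: [tugiyibi] → [sugiyibi]
  B Final Vowel Lowering: [sugiyibi] → [sugiyibe]
  C Final Obstruent Devoicing: no change — [sugiyibe]
  D Spirantization: [sugiyibe] → [suhiyive]
/vudibgeno/:
  A t-Assibilation: no change — [vudibgeno]
  B Final Vowel Lowering: no change — [vudibgeno]
  C Final Obstruent Devoicing: no change — [vudibgeno]
  D Spirantization: [vudibgeno] → [vuzibgeno]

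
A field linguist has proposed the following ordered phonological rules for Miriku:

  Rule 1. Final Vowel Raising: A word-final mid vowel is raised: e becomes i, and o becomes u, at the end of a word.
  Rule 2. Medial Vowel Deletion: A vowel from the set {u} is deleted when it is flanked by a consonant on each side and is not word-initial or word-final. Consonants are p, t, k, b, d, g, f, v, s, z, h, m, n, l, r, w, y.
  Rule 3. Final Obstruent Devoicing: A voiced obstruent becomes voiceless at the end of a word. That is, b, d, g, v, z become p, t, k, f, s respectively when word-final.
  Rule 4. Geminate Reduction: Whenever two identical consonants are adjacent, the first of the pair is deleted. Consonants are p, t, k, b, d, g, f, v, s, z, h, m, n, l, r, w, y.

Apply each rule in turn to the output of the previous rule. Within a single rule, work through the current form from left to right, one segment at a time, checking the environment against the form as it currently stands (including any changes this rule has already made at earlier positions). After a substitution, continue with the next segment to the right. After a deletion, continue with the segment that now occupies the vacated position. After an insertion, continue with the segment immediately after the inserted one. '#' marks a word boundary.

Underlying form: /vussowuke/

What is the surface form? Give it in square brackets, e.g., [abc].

[vsowki]

Rule 1 Final Vowel Raising: [vussowuke] → [vussowuki]
Rule 2 Medial Vowel Deletion: [vussowuki] → [vssowki]
Rule 3 Final Obstruent Devoicing: no change — [vssowki]
Rule 4 Geminate Reduction: [vssowki] → [vsowki]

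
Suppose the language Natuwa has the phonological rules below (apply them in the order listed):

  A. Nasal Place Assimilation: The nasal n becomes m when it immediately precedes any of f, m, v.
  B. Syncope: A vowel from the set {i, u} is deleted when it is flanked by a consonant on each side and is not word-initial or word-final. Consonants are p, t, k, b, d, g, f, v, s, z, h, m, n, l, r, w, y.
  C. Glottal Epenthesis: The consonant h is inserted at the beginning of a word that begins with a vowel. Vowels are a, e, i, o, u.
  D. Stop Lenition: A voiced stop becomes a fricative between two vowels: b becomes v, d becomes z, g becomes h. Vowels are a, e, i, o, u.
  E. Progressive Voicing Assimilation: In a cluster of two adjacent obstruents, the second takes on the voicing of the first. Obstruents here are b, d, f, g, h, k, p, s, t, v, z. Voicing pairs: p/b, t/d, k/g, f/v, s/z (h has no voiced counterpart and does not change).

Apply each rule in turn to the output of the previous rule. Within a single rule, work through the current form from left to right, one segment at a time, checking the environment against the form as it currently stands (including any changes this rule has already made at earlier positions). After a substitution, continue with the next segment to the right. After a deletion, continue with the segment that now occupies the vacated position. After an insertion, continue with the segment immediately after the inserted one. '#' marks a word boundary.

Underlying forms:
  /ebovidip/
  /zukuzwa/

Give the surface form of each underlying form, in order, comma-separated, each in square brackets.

/ebovidip/:
  A Nasal Place Assimilation: no change — [ebovidip]
  B Syncope: [ebovidip] → [ebovdp]
  C Glottal Epenthesis: [ebovdp] → [hebovdp]
  D Stop Lenition: [hebovdp] → [hevovdp]
  E Progressive Voicing Assimilation: [hevovdp] → [hevovdb]
/zukuzwa/:
  A Nasal Place Assimilation: no change — [zukuzwa]
  B Syncope: [zukuzwa] → [zkzwa]
  C Glottal Epenthesis: no change — [zkzwa]
  D Stop Lenition: no change — [zkzwa]
  E Progressive Voicing Assimilation: [zkzwa] → [zgzwa]

[hevovdb], [zgzwa]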